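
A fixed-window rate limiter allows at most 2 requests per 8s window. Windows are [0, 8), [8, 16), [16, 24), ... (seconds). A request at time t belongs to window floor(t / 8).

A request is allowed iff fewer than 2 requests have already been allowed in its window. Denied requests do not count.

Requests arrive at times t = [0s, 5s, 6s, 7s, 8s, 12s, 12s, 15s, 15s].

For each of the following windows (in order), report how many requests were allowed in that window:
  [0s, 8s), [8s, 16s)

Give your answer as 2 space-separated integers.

Processing requests:
  req#1 t=0s (window 0): ALLOW
  req#2 t=5s (window 0): ALLOW
  req#3 t=6s (window 0): DENY
  req#4 t=7s (window 0): DENY
  req#5 t=8s (window 1): ALLOW
  req#6 t=12s (window 1): ALLOW
  req#7 t=12s (window 1): DENY
  req#8 t=15s (window 1): DENY
  req#9 t=15s (window 1): DENY

Allowed counts by window: 2 2

Answer: 2 2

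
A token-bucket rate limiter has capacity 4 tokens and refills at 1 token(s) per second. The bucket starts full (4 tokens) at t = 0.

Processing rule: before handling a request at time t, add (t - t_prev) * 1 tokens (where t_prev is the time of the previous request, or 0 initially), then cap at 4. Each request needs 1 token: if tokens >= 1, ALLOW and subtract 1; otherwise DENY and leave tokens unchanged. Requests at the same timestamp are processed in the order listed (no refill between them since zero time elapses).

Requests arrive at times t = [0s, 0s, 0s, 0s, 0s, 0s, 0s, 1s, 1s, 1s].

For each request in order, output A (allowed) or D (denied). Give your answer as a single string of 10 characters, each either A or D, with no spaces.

Simulating step by step:
  req#1 t=0s: ALLOW
  req#2 t=0s: ALLOW
  req#3 t=0s: ALLOW
  req#4 t=0s: ALLOW
  req#5 t=0s: DENY
  req#6 t=0s: DENY
  req#7 t=0s: DENY
  req#8 t=1s: ALLOW
  req#9 t=1s: DENY
  req#10 t=1s: DENY

Answer: AAAADDDADD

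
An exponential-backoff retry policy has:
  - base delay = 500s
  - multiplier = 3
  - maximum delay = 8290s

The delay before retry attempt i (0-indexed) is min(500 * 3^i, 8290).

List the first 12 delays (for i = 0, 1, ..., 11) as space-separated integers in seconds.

Computing each delay:
  i=0: min(500*3^0, 8290) = 500
  i=1: min(500*3^1, 8290) = 1500
  i=2: min(500*3^2, 8290) = 4500
  i=3: min(500*3^3, 8290) = 8290
  i=4: min(500*3^4, 8290) = 8290
  i=5: min(500*3^5, 8290) = 8290
  i=6: min(500*3^6, 8290) = 8290
  i=7: min(500*3^7, 8290) = 8290
  i=8: min(500*3^8, 8290) = 8290
  i=9: min(500*3^9, 8290) = 8290
  i=10: min(500*3^10, 8290) = 8290
  i=11: min(500*3^11, 8290) = 8290

Answer: 500 1500 4500 8290 8290 8290 8290 8290 8290 8290 8290 8290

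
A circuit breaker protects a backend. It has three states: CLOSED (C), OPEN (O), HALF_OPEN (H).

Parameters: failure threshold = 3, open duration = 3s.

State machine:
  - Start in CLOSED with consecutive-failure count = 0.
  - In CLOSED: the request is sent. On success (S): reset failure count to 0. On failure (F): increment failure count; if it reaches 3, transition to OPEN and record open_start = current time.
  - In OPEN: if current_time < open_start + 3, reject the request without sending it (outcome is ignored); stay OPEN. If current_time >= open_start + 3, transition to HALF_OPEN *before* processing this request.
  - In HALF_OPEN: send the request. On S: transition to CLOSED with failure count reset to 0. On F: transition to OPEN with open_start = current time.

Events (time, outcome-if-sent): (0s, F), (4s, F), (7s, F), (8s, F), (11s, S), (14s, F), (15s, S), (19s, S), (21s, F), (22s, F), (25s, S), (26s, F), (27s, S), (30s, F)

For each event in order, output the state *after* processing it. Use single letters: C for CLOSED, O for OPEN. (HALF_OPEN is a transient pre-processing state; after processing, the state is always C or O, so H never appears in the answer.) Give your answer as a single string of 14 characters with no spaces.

State after each event:
  event#1 t=0s outcome=F: state=CLOSED
  event#2 t=4s outcome=F: state=CLOSED
  event#3 t=7s outcome=F: state=OPEN
  event#4 t=8s outcome=F: state=OPEN
  event#5 t=11s outcome=S: state=CLOSED
  event#6 t=14s outcome=F: state=CLOSED
  event#7 t=15s outcome=S: state=CLOSED
  event#8 t=19s outcome=S: state=CLOSED
  event#9 t=21s outcome=F: state=CLOSED
  event#10 t=22s outcome=F: state=CLOSED
  event#11 t=25s outcome=S: state=CLOSED
  event#12 t=26s outcome=F: state=CLOSED
  event#13 t=27s outcome=S: state=CLOSED
  event#14 t=30s outcome=F: state=CLOSED

Answer: CCOOCCCCCCCCCC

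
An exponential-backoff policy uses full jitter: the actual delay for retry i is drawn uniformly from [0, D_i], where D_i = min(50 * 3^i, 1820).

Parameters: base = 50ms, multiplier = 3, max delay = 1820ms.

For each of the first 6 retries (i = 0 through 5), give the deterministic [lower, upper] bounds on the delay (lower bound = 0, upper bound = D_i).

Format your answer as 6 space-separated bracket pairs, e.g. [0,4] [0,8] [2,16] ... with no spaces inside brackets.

Computing bounds per retry:
  i=0: D_i=min(50*3^0,1820)=50, bounds=[0,50]
  i=1: D_i=min(50*3^1,1820)=150, bounds=[0,150]
  i=2: D_i=min(50*3^2,1820)=450, bounds=[0,450]
  i=3: D_i=min(50*3^3,1820)=1350, bounds=[0,1350]
  i=4: D_i=min(50*3^4,1820)=1820, bounds=[0,1820]
  i=5: D_i=min(50*3^5,1820)=1820, bounds=[0,1820]

Answer: [0,50] [0,150] [0,450] [0,1350] [0,1820] [0,1820]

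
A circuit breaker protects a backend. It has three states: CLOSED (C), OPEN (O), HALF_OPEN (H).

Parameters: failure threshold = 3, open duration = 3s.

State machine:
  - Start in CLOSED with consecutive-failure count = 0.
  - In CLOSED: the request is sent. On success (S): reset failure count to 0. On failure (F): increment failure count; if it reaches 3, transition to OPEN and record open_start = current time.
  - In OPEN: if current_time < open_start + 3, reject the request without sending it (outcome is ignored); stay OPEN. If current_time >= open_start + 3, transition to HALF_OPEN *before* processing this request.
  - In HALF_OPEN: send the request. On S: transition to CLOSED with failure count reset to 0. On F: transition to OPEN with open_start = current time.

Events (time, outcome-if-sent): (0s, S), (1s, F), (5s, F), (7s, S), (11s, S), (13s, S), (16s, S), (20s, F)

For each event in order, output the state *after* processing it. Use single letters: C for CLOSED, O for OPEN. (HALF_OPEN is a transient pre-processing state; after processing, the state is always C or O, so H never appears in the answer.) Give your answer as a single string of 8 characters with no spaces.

State after each event:
  event#1 t=0s outcome=S: state=CLOSED
  event#2 t=1s outcome=F: state=CLOSED
  event#3 t=5s outcome=F: state=CLOSED
  event#4 t=7s outcome=S: state=CLOSED
  event#5 t=11s outcome=S: state=CLOSED
  event#6 t=13s outcome=S: state=CLOSED
  event#7 t=16s outcome=S: state=CLOSED
  event#8 t=20s outcome=F: state=CLOSED

Answer: CCCCCCCC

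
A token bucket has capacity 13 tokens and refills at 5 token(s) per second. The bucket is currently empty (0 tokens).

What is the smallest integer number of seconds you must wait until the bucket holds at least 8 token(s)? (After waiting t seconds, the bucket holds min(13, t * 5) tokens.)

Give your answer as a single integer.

Need t * 5 >= 8, so t >= 8/5.
Smallest integer t = ceil(8/5) = 2.

Answer: 2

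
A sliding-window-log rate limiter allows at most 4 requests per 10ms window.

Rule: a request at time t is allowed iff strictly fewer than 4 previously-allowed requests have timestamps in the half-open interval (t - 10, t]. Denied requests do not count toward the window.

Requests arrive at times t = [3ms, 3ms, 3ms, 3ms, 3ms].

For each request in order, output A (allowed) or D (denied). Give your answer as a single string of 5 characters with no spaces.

Answer: AAAAD

Derivation:
Tracking allowed requests in the window:
  req#1 t=3ms: ALLOW
  req#2 t=3ms: ALLOW
  req#3 t=3ms: ALLOW
  req#4 t=3ms: ALLOW
  req#5 t=3ms: DENY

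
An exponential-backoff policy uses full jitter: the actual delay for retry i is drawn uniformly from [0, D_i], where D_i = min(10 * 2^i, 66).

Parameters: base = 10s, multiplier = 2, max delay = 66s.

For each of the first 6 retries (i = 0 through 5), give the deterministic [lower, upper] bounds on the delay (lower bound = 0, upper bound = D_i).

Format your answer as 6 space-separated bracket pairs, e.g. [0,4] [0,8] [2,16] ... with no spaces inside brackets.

Answer: [0,10] [0,20] [0,40] [0,66] [0,66] [0,66]

Derivation:
Computing bounds per retry:
  i=0: D_i=min(10*2^0,66)=10, bounds=[0,10]
  i=1: D_i=min(10*2^1,66)=20, bounds=[0,20]
  i=2: D_i=min(10*2^2,66)=40, bounds=[0,40]
  i=3: D_i=min(10*2^3,66)=66, bounds=[0,66]
  i=4: D_i=min(10*2^4,66)=66, bounds=[0,66]
  i=5: D_i=min(10*2^5,66)=66, bounds=[0,66]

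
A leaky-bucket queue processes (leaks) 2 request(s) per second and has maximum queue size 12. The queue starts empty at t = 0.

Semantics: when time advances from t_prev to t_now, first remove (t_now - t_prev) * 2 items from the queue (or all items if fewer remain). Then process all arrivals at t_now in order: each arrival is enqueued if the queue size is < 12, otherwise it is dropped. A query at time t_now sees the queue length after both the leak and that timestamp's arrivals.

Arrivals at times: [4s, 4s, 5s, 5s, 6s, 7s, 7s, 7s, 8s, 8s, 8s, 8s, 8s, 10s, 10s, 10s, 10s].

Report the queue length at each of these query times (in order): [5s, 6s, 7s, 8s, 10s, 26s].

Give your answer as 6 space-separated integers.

Answer: 2 1 3 6 6 0

Derivation:
Queue lengths at query times:
  query t=5s: backlog = 2
  query t=6s: backlog = 1
  query t=7s: backlog = 3
  query t=8s: backlog = 6
  query t=10s: backlog = 6
  query t=26s: backlog = 0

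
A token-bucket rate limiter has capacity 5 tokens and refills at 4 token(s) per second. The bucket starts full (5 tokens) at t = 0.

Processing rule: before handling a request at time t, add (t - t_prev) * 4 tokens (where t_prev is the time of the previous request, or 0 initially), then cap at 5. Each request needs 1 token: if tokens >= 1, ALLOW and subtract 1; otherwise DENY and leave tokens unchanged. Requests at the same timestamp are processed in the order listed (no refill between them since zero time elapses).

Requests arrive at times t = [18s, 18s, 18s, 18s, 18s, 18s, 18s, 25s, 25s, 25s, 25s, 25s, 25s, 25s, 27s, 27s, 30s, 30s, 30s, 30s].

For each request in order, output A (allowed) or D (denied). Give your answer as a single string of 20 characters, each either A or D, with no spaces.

Answer: AAAAADDAAAAADDAAAAAA

Derivation:
Simulating step by step:
  req#1 t=18s: ALLOW
  req#2 t=18s: ALLOW
  req#3 t=18s: ALLOW
  req#4 t=18s: ALLOW
  req#5 t=18s: ALLOW
  req#6 t=18s: DENY
  req#7 t=18s: DENY
  req#8 t=25s: ALLOW
  req#9 t=25s: ALLOW
  req#10 t=25s: ALLOW
  req#11 t=25s: ALLOW
  req#12 t=25s: ALLOW
  req#13 t=25s: DENY
  req#14 t=25s: DENY
  req#15 t=27s: ALLOW
  req#16 t=27s: ALLOW
  req#17 t=30s: ALLOW
  req#18 t=30s: ALLOW
  req#19 t=30s: ALLOW
  req#20 t=30s: ALLOW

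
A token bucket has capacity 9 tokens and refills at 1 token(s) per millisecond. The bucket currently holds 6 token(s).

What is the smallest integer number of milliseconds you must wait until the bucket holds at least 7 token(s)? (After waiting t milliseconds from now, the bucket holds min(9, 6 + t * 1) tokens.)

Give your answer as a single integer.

Answer: 1

Derivation:
Need 6 + t * 1 >= 7, so t >= 1/1.
Smallest integer t = ceil(1/1) = 1.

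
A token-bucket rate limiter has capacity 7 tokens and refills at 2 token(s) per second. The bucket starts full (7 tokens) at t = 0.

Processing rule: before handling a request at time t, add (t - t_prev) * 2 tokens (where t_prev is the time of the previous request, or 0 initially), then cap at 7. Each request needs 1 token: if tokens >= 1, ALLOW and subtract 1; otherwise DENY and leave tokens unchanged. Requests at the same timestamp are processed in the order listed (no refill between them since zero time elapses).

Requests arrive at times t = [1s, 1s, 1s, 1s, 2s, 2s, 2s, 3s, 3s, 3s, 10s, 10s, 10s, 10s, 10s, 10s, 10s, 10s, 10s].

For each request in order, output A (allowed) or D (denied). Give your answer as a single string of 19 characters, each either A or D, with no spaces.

Simulating step by step:
  req#1 t=1s: ALLOW
  req#2 t=1s: ALLOW
  req#3 t=1s: ALLOW
  req#4 t=1s: ALLOW
  req#5 t=2s: ALLOW
  req#6 t=2s: ALLOW
  req#7 t=2s: ALLOW
  req#8 t=3s: ALLOW
  req#9 t=3s: ALLOW
  req#10 t=3s: ALLOW
  req#11 t=10s: ALLOW
  req#12 t=10s: ALLOW
  req#13 t=10s: ALLOW
  req#14 t=10s: ALLOW
  req#15 t=10s: ALLOW
  req#16 t=10s: ALLOW
  req#17 t=10s: ALLOW
  req#18 t=10s: DENY
  req#19 t=10s: DENY

Answer: AAAAAAAAAAAAAAAAADD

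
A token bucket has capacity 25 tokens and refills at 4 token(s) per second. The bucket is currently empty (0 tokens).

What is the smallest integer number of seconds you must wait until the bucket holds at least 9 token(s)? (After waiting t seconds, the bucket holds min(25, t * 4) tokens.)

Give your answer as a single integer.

Need t * 4 >= 9, so t >= 9/4.
Smallest integer t = ceil(9/4) = 3.

Answer: 3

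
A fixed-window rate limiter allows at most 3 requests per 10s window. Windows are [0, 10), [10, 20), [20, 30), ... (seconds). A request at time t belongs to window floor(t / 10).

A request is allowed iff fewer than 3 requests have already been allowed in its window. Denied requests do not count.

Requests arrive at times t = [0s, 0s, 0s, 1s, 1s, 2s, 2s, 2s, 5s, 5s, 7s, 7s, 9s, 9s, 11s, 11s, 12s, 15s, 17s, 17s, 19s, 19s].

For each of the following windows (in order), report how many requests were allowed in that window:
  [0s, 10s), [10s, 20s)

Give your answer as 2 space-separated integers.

Answer: 3 3

Derivation:
Processing requests:
  req#1 t=0s (window 0): ALLOW
  req#2 t=0s (window 0): ALLOW
  req#3 t=0s (window 0): ALLOW
  req#4 t=1s (window 0): DENY
  req#5 t=1s (window 0): DENY
  req#6 t=2s (window 0): DENY
  req#7 t=2s (window 0): DENY
  req#8 t=2s (window 0): DENY
  req#9 t=5s (window 0): DENY
  req#10 t=5s (window 0): DENY
  req#11 t=7s (window 0): DENY
  req#12 t=7s (window 0): DENY
  req#13 t=9s (window 0): DENY
  req#14 t=9s (window 0): DENY
  req#15 t=11s (window 1): ALLOW
  req#16 t=11s (window 1): ALLOW
  req#17 t=12s (window 1): ALLOW
  req#18 t=15s (window 1): DENY
  req#19 t=17s (window 1): DENY
  req#20 t=17s (window 1): DENY
  req#21 t=19s (window 1): DENY
  req#22 t=19s (window 1): DENY

Allowed counts by window: 3 3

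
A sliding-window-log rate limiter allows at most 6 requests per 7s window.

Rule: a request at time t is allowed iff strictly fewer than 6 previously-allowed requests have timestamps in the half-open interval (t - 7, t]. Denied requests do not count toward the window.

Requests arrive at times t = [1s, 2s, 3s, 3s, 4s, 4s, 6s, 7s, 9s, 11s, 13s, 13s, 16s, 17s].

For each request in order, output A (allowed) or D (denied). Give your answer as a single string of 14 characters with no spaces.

Answer: AAAAAADDAAAAAA

Derivation:
Tracking allowed requests in the window:
  req#1 t=1s: ALLOW
  req#2 t=2s: ALLOW
  req#3 t=3s: ALLOW
  req#4 t=3s: ALLOW
  req#5 t=4s: ALLOW
  req#6 t=4s: ALLOW
  req#7 t=6s: DENY
  req#8 t=7s: DENY
  req#9 t=9s: ALLOW
  req#10 t=11s: ALLOW
  req#11 t=13s: ALLOW
  req#12 t=13s: ALLOW
  req#13 t=16s: ALLOW
  req#14 t=17s: ALLOW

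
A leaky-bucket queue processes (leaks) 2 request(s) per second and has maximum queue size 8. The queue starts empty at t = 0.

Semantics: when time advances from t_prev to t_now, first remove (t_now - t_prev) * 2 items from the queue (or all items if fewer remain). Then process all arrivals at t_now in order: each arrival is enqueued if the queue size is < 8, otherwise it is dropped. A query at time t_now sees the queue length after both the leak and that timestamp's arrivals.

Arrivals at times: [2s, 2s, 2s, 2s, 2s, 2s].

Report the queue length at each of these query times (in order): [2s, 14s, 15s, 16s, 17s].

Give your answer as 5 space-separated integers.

Answer: 6 0 0 0 0

Derivation:
Queue lengths at query times:
  query t=2s: backlog = 6
  query t=14s: backlog = 0
  query t=15s: backlog = 0
  query t=16s: backlog = 0
  query t=17s: backlog = 0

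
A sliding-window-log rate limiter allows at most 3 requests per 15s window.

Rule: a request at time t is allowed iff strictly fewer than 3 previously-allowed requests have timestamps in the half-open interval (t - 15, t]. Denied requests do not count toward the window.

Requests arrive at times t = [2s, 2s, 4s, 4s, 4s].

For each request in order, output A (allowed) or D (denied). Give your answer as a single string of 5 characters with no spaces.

Tracking allowed requests in the window:
  req#1 t=2s: ALLOW
  req#2 t=2s: ALLOW
  req#3 t=4s: ALLOW
  req#4 t=4s: DENY
  req#5 t=4s: DENY

Answer: AAADD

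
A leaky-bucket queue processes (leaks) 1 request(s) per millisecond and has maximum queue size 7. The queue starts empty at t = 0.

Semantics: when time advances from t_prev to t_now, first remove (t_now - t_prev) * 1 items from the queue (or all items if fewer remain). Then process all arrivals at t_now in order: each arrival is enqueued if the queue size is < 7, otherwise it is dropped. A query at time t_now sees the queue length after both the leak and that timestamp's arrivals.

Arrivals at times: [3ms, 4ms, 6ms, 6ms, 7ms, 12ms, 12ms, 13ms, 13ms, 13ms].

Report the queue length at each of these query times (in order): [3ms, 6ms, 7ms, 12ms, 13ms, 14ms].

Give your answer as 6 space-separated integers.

Answer: 1 2 2 2 4 3

Derivation:
Queue lengths at query times:
  query t=3ms: backlog = 1
  query t=6ms: backlog = 2
  query t=7ms: backlog = 2
  query t=12ms: backlog = 2
  query t=13ms: backlog = 4
  query t=14ms: backlog = 3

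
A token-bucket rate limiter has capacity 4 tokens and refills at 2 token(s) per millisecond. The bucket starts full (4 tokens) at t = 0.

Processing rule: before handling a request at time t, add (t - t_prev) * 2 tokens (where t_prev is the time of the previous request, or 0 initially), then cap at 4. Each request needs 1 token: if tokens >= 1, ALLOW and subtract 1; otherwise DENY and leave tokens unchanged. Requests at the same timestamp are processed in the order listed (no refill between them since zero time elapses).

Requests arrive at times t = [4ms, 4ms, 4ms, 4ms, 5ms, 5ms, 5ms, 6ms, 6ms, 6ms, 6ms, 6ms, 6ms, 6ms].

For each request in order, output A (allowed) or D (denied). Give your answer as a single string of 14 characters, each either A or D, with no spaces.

Simulating step by step:
  req#1 t=4ms: ALLOW
  req#2 t=4ms: ALLOW
  req#3 t=4ms: ALLOW
  req#4 t=4ms: ALLOW
  req#5 t=5ms: ALLOW
  req#6 t=5ms: ALLOW
  req#7 t=5ms: DENY
  req#8 t=6ms: ALLOW
  req#9 t=6ms: ALLOW
  req#10 t=6ms: DENY
  req#11 t=6ms: DENY
  req#12 t=6ms: DENY
  req#13 t=6ms: DENY
  req#14 t=6ms: DENY

Answer: AAAAAADAADDDDD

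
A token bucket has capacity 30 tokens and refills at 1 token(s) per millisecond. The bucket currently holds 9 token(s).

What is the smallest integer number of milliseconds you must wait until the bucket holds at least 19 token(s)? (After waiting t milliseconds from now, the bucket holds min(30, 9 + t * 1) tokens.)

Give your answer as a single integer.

Need 9 + t * 1 >= 19, so t >= 10/1.
Smallest integer t = ceil(10/1) = 10.

Answer: 10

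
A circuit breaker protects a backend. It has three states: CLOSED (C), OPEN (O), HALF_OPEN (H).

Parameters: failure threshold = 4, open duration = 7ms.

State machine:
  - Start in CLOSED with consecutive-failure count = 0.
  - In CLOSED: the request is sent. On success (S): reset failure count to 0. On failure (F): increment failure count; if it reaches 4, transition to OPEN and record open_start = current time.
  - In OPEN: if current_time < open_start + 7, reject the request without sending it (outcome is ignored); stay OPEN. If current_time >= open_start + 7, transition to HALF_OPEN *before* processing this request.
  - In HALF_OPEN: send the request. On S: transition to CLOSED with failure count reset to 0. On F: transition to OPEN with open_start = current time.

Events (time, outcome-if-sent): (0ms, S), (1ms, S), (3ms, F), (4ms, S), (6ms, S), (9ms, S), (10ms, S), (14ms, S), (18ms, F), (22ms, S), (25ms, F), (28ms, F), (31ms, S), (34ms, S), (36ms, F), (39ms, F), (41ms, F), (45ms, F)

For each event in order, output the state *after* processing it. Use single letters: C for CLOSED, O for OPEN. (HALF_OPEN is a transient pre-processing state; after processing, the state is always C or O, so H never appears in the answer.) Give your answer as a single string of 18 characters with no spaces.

Answer: CCCCCCCCCCCCCCCCCO

Derivation:
State after each event:
  event#1 t=0ms outcome=S: state=CLOSED
  event#2 t=1ms outcome=S: state=CLOSED
  event#3 t=3ms outcome=F: state=CLOSED
  event#4 t=4ms outcome=S: state=CLOSED
  event#5 t=6ms outcome=S: state=CLOSED
  event#6 t=9ms outcome=S: state=CLOSED
  event#7 t=10ms outcome=S: state=CLOSED
  event#8 t=14ms outcome=S: state=CLOSED
  event#9 t=18ms outcome=F: state=CLOSED
  event#10 t=22ms outcome=S: state=CLOSED
  event#11 t=25ms outcome=F: state=CLOSED
  event#12 t=28ms outcome=F: state=CLOSED
  event#13 t=31ms outcome=S: state=CLOSED
  event#14 t=34ms outcome=S: state=CLOSED
  event#15 t=36ms outcome=F: state=CLOSED
  event#16 t=39ms outcome=F: state=CLOSED
  event#17 t=41ms outcome=F: state=CLOSED
  event#18 t=45ms outcome=F: state=OPEN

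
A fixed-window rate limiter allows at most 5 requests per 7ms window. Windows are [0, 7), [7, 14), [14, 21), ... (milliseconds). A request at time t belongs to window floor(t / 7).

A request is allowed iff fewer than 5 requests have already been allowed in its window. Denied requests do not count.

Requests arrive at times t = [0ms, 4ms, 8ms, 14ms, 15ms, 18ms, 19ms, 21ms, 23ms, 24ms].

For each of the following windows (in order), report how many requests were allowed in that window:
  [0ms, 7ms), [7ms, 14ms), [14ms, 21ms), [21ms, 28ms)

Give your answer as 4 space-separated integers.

Processing requests:
  req#1 t=0ms (window 0): ALLOW
  req#2 t=4ms (window 0): ALLOW
  req#3 t=8ms (window 1): ALLOW
  req#4 t=14ms (window 2): ALLOW
  req#5 t=15ms (window 2): ALLOW
  req#6 t=18ms (window 2): ALLOW
  req#7 t=19ms (window 2): ALLOW
  req#8 t=21ms (window 3): ALLOW
  req#9 t=23ms (window 3): ALLOW
  req#10 t=24ms (window 3): ALLOW

Allowed counts by window: 2 1 4 3

Answer: 2 1 4 3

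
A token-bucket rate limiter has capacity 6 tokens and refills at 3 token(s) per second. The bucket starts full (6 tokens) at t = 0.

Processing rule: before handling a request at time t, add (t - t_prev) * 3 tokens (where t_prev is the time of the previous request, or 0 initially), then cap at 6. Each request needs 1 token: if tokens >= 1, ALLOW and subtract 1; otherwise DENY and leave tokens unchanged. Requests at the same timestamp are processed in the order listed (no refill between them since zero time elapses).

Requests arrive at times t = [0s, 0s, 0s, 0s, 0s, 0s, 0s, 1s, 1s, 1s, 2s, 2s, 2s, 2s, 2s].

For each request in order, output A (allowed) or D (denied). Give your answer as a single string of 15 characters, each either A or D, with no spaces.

Answer: AAAAAADAAAAAADD

Derivation:
Simulating step by step:
  req#1 t=0s: ALLOW
  req#2 t=0s: ALLOW
  req#3 t=0s: ALLOW
  req#4 t=0s: ALLOW
  req#5 t=0s: ALLOW
  req#6 t=0s: ALLOW
  req#7 t=0s: DENY
  req#8 t=1s: ALLOW
  req#9 t=1s: ALLOW
  req#10 t=1s: ALLOW
  req#11 t=2s: ALLOW
  req#12 t=2s: ALLOW
  req#13 t=2s: ALLOW
  req#14 t=2s: DENY
  req#15 t=2s: DENY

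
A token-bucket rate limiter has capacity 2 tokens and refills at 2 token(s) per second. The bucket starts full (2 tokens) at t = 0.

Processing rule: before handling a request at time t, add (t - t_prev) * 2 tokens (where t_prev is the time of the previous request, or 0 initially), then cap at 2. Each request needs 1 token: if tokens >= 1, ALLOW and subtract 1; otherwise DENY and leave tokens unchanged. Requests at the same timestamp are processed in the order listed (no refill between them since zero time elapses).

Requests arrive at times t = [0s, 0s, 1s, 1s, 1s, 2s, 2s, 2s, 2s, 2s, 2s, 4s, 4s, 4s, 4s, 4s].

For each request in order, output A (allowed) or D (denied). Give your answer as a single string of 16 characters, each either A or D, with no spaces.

Answer: AAAADAADDDDAADDD

Derivation:
Simulating step by step:
  req#1 t=0s: ALLOW
  req#2 t=0s: ALLOW
  req#3 t=1s: ALLOW
  req#4 t=1s: ALLOW
  req#5 t=1s: DENY
  req#6 t=2s: ALLOW
  req#7 t=2s: ALLOW
  req#8 t=2s: DENY
  req#9 t=2s: DENY
  req#10 t=2s: DENY
  req#11 t=2s: DENY
  req#12 t=4s: ALLOW
  req#13 t=4s: ALLOW
  req#14 t=4s: DENY
  req#15 t=4s: DENY
  req#16 t=4s: DENY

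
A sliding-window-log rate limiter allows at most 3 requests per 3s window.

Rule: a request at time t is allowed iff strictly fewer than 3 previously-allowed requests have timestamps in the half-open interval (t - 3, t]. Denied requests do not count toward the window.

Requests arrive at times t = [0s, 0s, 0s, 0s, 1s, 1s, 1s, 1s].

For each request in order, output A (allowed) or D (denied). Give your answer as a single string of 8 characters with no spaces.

Tracking allowed requests in the window:
  req#1 t=0s: ALLOW
  req#2 t=0s: ALLOW
  req#3 t=0s: ALLOW
  req#4 t=0s: DENY
  req#5 t=1s: DENY
  req#6 t=1s: DENY
  req#7 t=1s: DENY
  req#8 t=1s: DENY

Answer: AAADDDDD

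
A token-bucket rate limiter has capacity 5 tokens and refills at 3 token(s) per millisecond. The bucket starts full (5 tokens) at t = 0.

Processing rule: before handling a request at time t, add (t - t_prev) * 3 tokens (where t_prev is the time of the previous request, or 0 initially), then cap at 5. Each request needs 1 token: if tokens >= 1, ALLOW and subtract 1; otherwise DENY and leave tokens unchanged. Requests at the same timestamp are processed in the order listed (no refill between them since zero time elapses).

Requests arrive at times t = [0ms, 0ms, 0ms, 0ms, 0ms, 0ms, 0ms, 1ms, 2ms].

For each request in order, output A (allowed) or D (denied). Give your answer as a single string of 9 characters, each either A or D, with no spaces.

Simulating step by step:
  req#1 t=0ms: ALLOW
  req#2 t=0ms: ALLOW
  req#3 t=0ms: ALLOW
  req#4 t=0ms: ALLOW
  req#5 t=0ms: ALLOW
  req#6 t=0ms: DENY
  req#7 t=0ms: DENY
  req#8 t=1ms: ALLOW
  req#9 t=2ms: ALLOW

Answer: AAAAADDAA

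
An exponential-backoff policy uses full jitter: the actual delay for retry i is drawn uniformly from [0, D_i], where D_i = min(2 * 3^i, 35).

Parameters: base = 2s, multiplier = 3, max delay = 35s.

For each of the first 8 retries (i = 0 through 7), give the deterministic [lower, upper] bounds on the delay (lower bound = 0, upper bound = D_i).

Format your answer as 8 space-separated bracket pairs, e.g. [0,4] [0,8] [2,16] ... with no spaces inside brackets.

Answer: [0,2] [0,6] [0,18] [0,35] [0,35] [0,35] [0,35] [0,35]

Derivation:
Computing bounds per retry:
  i=0: D_i=min(2*3^0,35)=2, bounds=[0,2]
  i=1: D_i=min(2*3^1,35)=6, bounds=[0,6]
  i=2: D_i=min(2*3^2,35)=18, bounds=[0,18]
  i=3: D_i=min(2*3^3,35)=35, bounds=[0,35]
  i=4: D_i=min(2*3^4,35)=35, bounds=[0,35]
  i=5: D_i=min(2*3^5,35)=35, bounds=[0,35]
  i=6: D_i=min(2*3^6,35)=35, bounds=[0,35]
  i=7: D_i=min(2*3^7,35)=35, bounds=[0,35]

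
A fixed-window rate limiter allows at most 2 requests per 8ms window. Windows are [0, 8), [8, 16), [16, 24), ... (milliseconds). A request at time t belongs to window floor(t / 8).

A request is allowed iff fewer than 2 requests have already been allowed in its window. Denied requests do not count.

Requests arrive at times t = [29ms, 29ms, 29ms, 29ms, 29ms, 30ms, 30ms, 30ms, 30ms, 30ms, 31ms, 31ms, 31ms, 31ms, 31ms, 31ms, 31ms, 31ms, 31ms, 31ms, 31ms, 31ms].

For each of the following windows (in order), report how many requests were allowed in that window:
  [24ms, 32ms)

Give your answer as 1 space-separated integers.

Answer: 2

Derivation:
Processing requests:
  req#1 t=29ms (window 3): ALLOW
  req#2 t=29ms (window 3): ALLOW
  req#3 t=29ms (window 3): DENY
  req#4 t=29ms (window 3): DENY
  req#5 t=29ms (window 3): DENY
  req#6 t=30ms (window 3): DENY
  req#7 t=30ms (window 3): DENY
  req#8 t=30ms (window 3): DENY
  req#9 t=30ms (window 3): DENY
  req#10 t=30ms (window 3): DENY
  req#11 t=31ms (window 3): DENY
  req#12 t=31ms (window 3): DENY
  req#13 t=31ms (window 3): DENY
  req#14 t=31ms (window 3): DENY
  req#15 t=31ms (window 3): DENY
  req#16 t=31ms (window 3): DENY
  req#17 t=31ms (window 3): DENY
  req#18 t=31ms (window 3): DENY
  req#19 t=31ms (window 3): DENY
  req#20 t=31ms (window 3): DENY
  req#21 t=31ms (window 3): DENY
  req#22 t=31ms (window 3): DENY

Allowed counts by window: 2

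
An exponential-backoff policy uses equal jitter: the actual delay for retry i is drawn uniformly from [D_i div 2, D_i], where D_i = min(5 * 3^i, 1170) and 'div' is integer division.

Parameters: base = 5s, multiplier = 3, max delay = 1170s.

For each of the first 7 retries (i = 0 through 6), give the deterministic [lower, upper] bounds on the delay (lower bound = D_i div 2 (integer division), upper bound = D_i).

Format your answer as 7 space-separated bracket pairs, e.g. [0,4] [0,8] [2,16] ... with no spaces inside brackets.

Computing bounds per retry:
  i=0: D_i=min(5*3^0,1170)=5, bounds=[2,5]
  i=1: D_i=min(5*3^1,1170)=15, bounds=[7,15]
  i=2: D_i=min(5*3^2,1170)=45, bounds=[22,45]
  i=3: D_i=min(5*3^3,1170)=135, bounds=[67,135]
  i=4: D_i=min(5*3^4,1170)=405, bounds=[202,405]
  i=5: D_i=min(5*3^5,1170)=1170, bounds=[585,1170]
  i=6: D_i=min(5*3^6,1170)=1170, bounds=[585,1170]

Answer: [2,5] [7,15] [22,45] [67,135] [202,405] [585,1170] [585,1170]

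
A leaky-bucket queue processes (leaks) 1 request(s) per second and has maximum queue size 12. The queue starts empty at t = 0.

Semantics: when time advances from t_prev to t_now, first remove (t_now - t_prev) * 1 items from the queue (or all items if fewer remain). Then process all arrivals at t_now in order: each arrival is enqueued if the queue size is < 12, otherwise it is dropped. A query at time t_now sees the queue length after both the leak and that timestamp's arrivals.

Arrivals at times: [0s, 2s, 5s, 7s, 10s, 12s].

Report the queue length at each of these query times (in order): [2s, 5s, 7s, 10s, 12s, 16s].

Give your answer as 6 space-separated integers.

Queue lengths at query times:
  query t=2s: backlog = 1
  query t=5s: backlog = 1
  query t=7s: backlog = 1
  query t=10s: backlog = 1
  query t=12s: backlog = 1
  query t=16s: backlog = 0

Answer: 1 1 1 1 1 0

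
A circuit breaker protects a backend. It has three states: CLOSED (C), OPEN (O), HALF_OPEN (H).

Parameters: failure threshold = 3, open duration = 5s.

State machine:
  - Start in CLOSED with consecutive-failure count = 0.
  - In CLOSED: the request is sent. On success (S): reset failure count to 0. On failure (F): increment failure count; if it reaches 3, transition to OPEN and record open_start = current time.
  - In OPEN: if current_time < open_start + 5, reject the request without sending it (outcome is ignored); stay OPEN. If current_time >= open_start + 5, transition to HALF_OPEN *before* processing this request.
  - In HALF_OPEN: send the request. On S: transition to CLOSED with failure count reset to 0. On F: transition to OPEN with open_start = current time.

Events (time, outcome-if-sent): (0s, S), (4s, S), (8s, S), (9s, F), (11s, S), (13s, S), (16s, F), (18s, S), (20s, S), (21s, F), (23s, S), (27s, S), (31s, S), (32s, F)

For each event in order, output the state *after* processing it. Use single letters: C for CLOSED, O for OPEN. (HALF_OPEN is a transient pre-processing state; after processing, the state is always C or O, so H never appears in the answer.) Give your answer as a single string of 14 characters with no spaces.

State after each event:
  event#1 t=0s outcome=S: state=CLOSED
  event#2 t=4s outcome=S: state=CLOSED
  event#3 t=8s outcome=S: state=CLOSED
  event#4 t=9s outcome=F: state=CLOSED
  event#5 t=11s outcome=S: state=CLOSED
  event#6 t=13s outcome=S: state=CLOSED
  event#7 t=16s outcome=F: state=CLOSED
  event#8 t=18s outcome=S: state=CLOSED
  event#9 t=20s outcome=S: state=CLOSED
  event#10 t=21s outcome=F: state=CLOSED
  event#11 t=23s outcome=S: state=CLOSED
  event#12 t=27s outcome=S: state=CLOSED
  event#13 t=31s outcome=S: state=CLOSED
  event#14 t=32s outcome=F: state=CLOSED

Answer: CCCCCCCCCCCCCC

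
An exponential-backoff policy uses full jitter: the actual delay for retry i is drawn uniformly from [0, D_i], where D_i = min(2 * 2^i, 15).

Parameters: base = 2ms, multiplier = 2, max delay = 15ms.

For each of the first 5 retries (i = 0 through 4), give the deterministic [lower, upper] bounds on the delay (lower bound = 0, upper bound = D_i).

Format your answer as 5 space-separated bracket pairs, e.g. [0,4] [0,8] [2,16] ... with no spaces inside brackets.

Computing bounds per retry:
  i=0: D_i=min(2*2^0,15)=2, bounds=[0,2]
  i=1: D_i=min(2*2^1,15)=4, bounds=[0,4]
  i=2: D_i=min(2*2^2,15)=8, bounds=[0,8]
  i=3: D_i=min(2*2^3,15)=15, bounds=[0,15]
  i=4: D_i=min(2*2^4,15)=15, bounds=[0,15]

Answer: [0,2] [0,4] [0,8] [0,15] [0,15]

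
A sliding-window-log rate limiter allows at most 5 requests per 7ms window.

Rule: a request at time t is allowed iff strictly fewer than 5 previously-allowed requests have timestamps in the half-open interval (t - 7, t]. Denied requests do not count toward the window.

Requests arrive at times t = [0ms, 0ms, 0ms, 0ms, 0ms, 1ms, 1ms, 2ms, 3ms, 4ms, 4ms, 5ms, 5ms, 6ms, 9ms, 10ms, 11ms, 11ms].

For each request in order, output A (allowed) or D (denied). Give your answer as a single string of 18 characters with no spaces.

Answer: AAAAADDDDDDDDDAAAA

Derivation:
Tracking allowed requests in the window:
  req#1 t=0ms: ALLOW
  req#2 t=0ms: ALLOW
  req#3 t=0ms: ALLOW
  req#4 t=0ms: ALLOW
  req#5 t=0ms: ALLOW
  req#6 t=1ms: DENY
  req#7 t=1ms: DENY
  req#8 t=2ms: DENY
  req#9 t=3ms: DENY
  req#10 t=4ms: DENY
  req#11 t=4ms: DENY
  req#12 t=5ms: DENY
  req#13 t=5ms: DENY
  req#14 t=6ms: DENY
  req#15 t=9ms: ALLOW
  req#16 t=10ms: ALLOW
  req#17 t=11ms: ALLOW
  req#18 t=11ms: ALLOW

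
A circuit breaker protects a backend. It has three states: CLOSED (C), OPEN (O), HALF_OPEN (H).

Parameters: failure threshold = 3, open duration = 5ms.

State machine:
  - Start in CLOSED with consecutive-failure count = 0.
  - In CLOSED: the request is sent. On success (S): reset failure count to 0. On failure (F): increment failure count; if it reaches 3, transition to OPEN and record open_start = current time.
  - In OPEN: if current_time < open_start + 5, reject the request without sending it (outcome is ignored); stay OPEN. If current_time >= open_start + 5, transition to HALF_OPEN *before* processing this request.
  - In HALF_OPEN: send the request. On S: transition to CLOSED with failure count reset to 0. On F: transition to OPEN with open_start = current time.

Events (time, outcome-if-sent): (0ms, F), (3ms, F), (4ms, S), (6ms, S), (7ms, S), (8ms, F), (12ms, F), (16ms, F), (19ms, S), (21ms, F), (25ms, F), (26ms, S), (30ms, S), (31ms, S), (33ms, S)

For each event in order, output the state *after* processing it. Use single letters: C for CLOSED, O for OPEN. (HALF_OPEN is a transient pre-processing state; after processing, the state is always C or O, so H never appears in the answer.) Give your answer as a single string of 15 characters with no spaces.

Answer: CCCCCCCOOOOCCCC

Derivation:
State after each event:
  event#1 t=0ms outcome=F: state=CLOSED
  event#2 t=3ms outcome=F: state=CLOSED
  event#3 t=4ms outcome=S: state=CLOSED
  event#4 t=6ms outcome=S: state=CLOSED
  event#5 t=7ms outcome=S: state=CLOSED
  event#6 t=8ms outcome=F: state=CLOSED
  event#7 t=12ms outcome=F: state=CLOSED
  event#8 t=16ms outcome=F: state=OPEN
  event#9 t=19ms outcome=S: state=OPEN
  event#10 t=21ms outcome=F: state=OPEN
  event#11 t=25ms outcome=F: state=OPEN
  event#12 t=26ms outcome=S: state=CLOSED
  event#13 t=30ms outcome=S: state=CLOSED
  event#14 t=31ms outcome=S: state=CLOSED
  event#15 t=33ms outcome=S: state=CLOSED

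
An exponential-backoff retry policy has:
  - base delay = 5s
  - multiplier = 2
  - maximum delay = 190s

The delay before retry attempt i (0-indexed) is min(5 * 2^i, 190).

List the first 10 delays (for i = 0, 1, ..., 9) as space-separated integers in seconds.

Answer: 5 10 20 40 80 160 190 190 190 190

Derivation:
Computing each delay:
  i=0: min(5*2^0, 190) = 5
  i=1: min(5*2^1, 190) = 10
  i=2: min(5*2^2, 190) = 20
  i=3: min(5*2^3, 190) = 40
  i=4: min(5*2^4, 190) = 80
  i=5: min(5*2^5, 190) = 160
  i=6: min(5*2^6, 190) = 190
  i=7: min(5*2^7, 190) = 190
  i=8: min(5*2^8, 190) = 190
  i=9: min(5*2^9, 190) = 190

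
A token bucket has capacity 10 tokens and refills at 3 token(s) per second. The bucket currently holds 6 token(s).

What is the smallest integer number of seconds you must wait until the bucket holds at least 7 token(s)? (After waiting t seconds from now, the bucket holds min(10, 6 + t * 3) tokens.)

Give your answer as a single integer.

Need 6 + t * 3 >= 7, so t >= 1/3.
Smallest integer t = ceil(1/3) = 1.

Answer: 1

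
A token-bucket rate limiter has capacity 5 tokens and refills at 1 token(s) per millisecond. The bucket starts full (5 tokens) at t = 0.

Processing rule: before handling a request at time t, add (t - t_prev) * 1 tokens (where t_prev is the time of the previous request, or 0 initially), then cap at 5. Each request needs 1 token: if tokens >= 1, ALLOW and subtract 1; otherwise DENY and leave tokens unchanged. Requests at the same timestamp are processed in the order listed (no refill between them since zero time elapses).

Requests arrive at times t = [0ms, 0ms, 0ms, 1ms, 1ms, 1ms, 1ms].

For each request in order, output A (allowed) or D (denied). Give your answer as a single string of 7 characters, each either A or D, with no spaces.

Answer: AAAAAAD

Derivation:
Simulating step by step:
  req#1 t=0ms: ALLOW
  req#2 t=0ms: ALLOW
  req#3 t=0ms: ALLOW
  req#4 t=1ms: ALLOW
  req#5 t=1ms: ALLOW
  req#6 t=1ms: ALLOW
  req#7 t=1ms: DENY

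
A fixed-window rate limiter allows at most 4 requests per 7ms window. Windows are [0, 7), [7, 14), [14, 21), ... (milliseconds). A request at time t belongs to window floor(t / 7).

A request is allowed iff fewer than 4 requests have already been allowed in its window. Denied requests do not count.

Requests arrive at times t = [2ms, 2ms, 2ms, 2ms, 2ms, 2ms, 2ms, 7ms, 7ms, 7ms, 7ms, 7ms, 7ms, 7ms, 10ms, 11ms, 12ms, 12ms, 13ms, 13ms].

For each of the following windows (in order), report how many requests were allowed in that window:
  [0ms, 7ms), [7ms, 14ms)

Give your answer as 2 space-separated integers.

Answer: 4 4

Derivation:
Processing requests:
  req#1 t=2ms (window 0): ALLOW
  req#2 t=2ms (window 0): ALLOW
  req#3 t=2ms (window 0): ALLOW
  req#4 t=2ms (window 0): ALLOW
  req#5 t=2ms (window 0): DENY
  req#6 t=2ms (window 0): DENY
  req#7 t=2ms (window 0): DENY
  req#8 t=7ms (window 1): ALLOW
  req#9 t=7ms (window 1): ALLOW
  req#10 t=7ms (window 1): ALLOW
  req#11 t=7ms (window 1): ALLOW
  req#12 t=7ms (window 1): DENY
  req#13 t=7ms (window 1): DENY
  req#14 t=7ms (window 1): DENY
  req#15 t=10ms (window 1): DENY
  req#16 t=11ms (window 1): DENY
  req#17 t=12ms (window 1): DENY
  req#18 t=12ms (window 1): DENY
  req#19 t=13ms (window 1): DENY
  req#20 t=13ms (window 1): DENY

Allowed counts by window: 4 4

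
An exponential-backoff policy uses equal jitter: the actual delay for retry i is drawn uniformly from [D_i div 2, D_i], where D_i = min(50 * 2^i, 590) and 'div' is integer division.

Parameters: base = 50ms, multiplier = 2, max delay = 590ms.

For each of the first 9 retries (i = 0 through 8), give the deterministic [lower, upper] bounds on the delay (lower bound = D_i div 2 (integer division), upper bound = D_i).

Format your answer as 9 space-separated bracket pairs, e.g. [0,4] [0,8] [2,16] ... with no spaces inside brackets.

Answer: [25,50] [50,100] [100,200] [200,400] [295,590] [295,590] [295,590] [295,590] [295,590]

Derivation:
Computing bounds per retry:
  i=0: D_i=min(50*2^0,590)=50, bounds=[25,50]
  i=1: D_i=min(50*2^1,590)=100, bounds=[50,100]
  i=2: D_i=min(50*2^2,590)=200, bounds=[100,200]
  i=3: D_i=min(50*2^3,590)=400, bounds=[200,400]
  i=4: D_i=min(50*2^4,590)=590, bounds=[295,590]
  i=5: D_i=min(50*2^5,590)=590, bounds=[295,590]
  i=6: D_i=min(50*2^6,590)=590, bounds=[295,590]
  i=7: D_i=min(50*2^7,590)=590, bounds=[295,590]
  i=8: D_i=min(50*2^8,590)=590, bounds=[295,590]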